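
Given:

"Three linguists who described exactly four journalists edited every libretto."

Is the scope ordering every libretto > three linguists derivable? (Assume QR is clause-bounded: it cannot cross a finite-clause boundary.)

Yes

*every libretto* is a matrix argument; only *three linguists* is modified by the relative clause *who described exactly four journalists*, so the RC island is irrelevant to the target quantifier.
QR within a single clause is free, so the lower quantifier may take scope over the higher one.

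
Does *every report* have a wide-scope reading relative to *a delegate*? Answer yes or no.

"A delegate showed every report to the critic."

*a delegate* and *every report* are co-arguments of the matrix verb, with nothing but a clause-internal boundary between them.
Ordinary QR to a clause-peripheral position gives the wide-scope LF for the lower DP.

Yes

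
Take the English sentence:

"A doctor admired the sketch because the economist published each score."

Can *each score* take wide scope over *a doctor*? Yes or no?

No

*each score* sits inside the adjunct clause *because the economist published each score*.
Adverbial clauses are not L-marked, so they are barriers for QR — the quantifier cannot escape the adjunct.
So *each score* cannot raise high enough to outscope *a doctor*; only the surface ordering *a doctor* > *each score* is available.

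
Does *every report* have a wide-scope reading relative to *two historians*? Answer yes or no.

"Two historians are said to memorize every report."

Yes

*every report* is the object of the infinitival complement of a raising predicate; raising infinitives are transparent for QR, so the two DPs are in effect clausemates.
With no island boundary between them, the object can take inverse scope over the subject via ordinary QR within the clause.
Both orderings are possible: *two historians* > *every report* and *every report* > *two historians*.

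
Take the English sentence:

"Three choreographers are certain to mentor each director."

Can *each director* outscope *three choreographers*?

Yes

Raising constructions are monoclausal for scope purposes; *each director* is not separated from *three choreographers* by any island.
Ordinary QR to a clause-peripheral position gives the wide-scope LF for the lower DP.
Both orderings are possible: *three choreographers* > *each director* and *each director* > *three choreographers*.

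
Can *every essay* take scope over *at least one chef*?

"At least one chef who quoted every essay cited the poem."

No

*every essay* sits inside the relative clause *who quoted every essay*.
Relative clauses are scope islands: a quantifier cannot QR out of a relative clause to take scope in the matrix clause.
So *every essay* cannot raise to a position above *at least one chef*.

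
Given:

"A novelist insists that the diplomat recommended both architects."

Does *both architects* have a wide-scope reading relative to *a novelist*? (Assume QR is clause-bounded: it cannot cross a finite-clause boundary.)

No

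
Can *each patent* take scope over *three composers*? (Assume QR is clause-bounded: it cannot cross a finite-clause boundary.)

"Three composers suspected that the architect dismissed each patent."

*each patent* sits inside the finite complement clause *that the architect dismissed each patent*.
QR is clause-bounded, so the finite complement is a scope island for the embedded quantifier.
So *each patent* cannot raise high enough to outscope *three composers*; only the surface ordering *three composers* > *each patent* is available.

No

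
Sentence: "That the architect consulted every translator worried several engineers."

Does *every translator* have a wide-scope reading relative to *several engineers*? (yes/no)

No

*every translator* sits inside the sentential subject *that the architect consulted every translator*.
Sentential subjects are islands: a quantifier inside the subject clause cannot raise over the matrix predicate.
*every translator* is confined to the island and cannot take scope over *several engineers*.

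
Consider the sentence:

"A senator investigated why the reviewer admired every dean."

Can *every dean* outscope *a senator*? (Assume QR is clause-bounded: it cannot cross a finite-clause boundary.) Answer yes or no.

No

The target quantifier *every dean* is part of the embedded question *why the reviewer admired every dean*.
Embedded questions are wh-islands: a quantifier inside an indirect question cannot QR into the matrix clause.
The inverse ordering *every dean* > *a senator* is therefore underivable.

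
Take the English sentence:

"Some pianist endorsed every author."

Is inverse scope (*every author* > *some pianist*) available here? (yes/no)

Yes

*every author* and *some pianist* are in the same minimal clause.
Nothing blocks QR of the lower DP to a position above the higher one, so inverse scope is available.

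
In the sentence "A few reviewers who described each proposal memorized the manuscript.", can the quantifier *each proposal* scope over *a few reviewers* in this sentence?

No

The DP *each proposal* is contained in the relative clause *who described each proposal*.
Quantifiers inside a relative clause are trapped there; the RC boundary blocks QR.
There is no licit LF on which *each proposal* c-commands *a few reviewers*.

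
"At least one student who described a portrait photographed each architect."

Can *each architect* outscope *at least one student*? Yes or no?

Yes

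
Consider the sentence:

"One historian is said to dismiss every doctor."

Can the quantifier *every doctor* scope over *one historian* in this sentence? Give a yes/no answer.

*every doctor* is inside a raising infinitive, which is transparent to QR (no CP barrier), so it behaves as a matrix argument.
No island intervenes, so both surface and inverse scope are derivable.

Yes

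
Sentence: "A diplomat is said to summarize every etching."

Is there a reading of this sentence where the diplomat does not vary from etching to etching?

That reading corresponds to *a diplomat* > *every etching*.
That is the surface-scope ordering, which is always one of the available readings — island constraints only ever restrict inverse scope.

Yes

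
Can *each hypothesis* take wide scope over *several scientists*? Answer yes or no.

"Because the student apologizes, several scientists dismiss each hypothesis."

Yes

*each hypothesis* is a matrix argument; the adjunct is an island but the target quantifier is outside it.
Nothing blocks QR of the lower DP to a position above the higher one, so inverse scope is available.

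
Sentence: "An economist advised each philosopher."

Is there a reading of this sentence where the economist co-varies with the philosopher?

Yes

The described interpretation is the *each philosopher* > *an economist* scoping.
*each philosopher* and *an economist* are in the same minimal clause.
With no island boundary between them, the object can take inverse scope over the subject via ordinary QR within the clause.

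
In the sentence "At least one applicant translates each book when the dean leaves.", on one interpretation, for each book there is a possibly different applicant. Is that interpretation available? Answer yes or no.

Yes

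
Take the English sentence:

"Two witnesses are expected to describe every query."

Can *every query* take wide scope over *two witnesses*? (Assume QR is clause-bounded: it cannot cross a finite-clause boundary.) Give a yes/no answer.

Yes

Raising constructions are monoclausal for scope purposes; *every query* is not separated from *two witnesses* by any island.
Since no island is crossed, the inverse ordering is licensed alongside surface scope.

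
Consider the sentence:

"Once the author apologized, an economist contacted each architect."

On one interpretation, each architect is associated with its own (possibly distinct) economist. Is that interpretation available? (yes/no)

Yes

This is the *each architect* > *an economist* reading.
*each architect* is a matrix argument; the adjunct is an island but the target quantifier is outside it.
Ordinary QR to a clause-peripheral position gives the wide-scope LF for the lower DP.
The sentence is scopally ambiguous between *an economist* > *each architect* and *each architect* > *an economist*.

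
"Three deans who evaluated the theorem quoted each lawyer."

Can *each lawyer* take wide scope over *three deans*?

The RC *who evaluated the theorem* is an island, but *each lawyer* is not inside it — it is the matrix object, a clausemate of *three deans*.
QR within a single clause is free, so the lower quantifier may take scope over the higher one.

Yes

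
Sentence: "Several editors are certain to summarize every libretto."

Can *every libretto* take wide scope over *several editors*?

Yes

The matrix predicate is a raising verb, whose infinitival complement is not a scope island — *every libretto* can QR into the matrix clause.
With no island boundary between them, the object can take inverse scope over the subject via ordinary QR within the clause.
So *every libretto* > *several editors* is among the available readings.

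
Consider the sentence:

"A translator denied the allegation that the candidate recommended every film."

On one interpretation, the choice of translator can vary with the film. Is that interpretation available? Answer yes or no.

That reading corresponds to *every film* > *a translator*.
The target quantifier *every film* is part of the complex NP *the allegation that the candidate recommended every film*.
The Complex NP Constraint bars QR out of the complement clause of a noun.
So *every film* cannot raise to a position above *a translator*.

No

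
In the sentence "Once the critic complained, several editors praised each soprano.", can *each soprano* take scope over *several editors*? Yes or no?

The adjunct clause does not contain *each soprano*, which is the matrix object.
Clause-internal QR can adjoin the lower DP above the subject, yielding the inverse reading.
The sentence is scopally ambiguous between *several editors* > *each soprano* and *each soprano* > *several editors*.

Yes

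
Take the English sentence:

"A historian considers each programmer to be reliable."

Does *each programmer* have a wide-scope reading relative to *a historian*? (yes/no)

Yes

The ECM infinitive is scope-transparent — *each programmer* is free to raise above *a historian*.
QR within a single clause is free, so the lower quantifier may take scope over the higher one.
Both orderings are possible: *a historian* > *each programmer* and *each programmer* > *a historian*.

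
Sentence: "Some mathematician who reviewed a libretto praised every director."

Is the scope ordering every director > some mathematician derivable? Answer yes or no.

The RC *who reviewed a libretto* is an island, but *every director* is not inside it — it is the matrix object, a clausemate of *some mathematician*.
Clause-internal QR can adjoin the lower DP above the subject, yielding the inverse reading.

Yes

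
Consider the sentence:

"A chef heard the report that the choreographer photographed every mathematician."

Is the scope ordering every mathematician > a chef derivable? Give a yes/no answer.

No

*every mathematician* sits inside the complex NP *the report that the choreographer photographed every mathematician*.
A that-clause complement to a noun is an island; QR cannot cross the NP boundary.
So *every mathematician* cannot raise to a position above *a chef*.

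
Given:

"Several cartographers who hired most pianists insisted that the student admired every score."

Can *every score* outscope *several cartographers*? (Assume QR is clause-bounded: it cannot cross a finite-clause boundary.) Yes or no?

The target quantifier *every score* is part of the finite complement clause *that the student admired every score*.
Finite CP is the ceiling for QR here, by assumption.
*every score* is confined to the island and cannot take scope over *several cartographers*.

No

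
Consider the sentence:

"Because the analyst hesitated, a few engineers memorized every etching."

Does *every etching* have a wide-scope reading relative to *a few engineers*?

Yes

The adjunct clause does not contain *every etching*, which is the matrix object.
Clause-internal QR can adjoin the lower DP above the subject, yielding the inverse reading.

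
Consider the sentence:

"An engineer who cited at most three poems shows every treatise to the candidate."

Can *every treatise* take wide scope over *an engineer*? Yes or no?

*every treatise* sits in the matrix clause, not in the relative clause on *an engineer*.
With no island boundary between them, the object can take inverse scope over the subject via ordinary QR within the clause.
The sentence is scopally ambiguous between *an engineer* > *every treatise* and *every treatise* > *an engineer*.

Yes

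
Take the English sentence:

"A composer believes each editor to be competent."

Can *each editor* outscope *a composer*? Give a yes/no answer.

The ECM infinitive is scope-transparent — *each editor* is free to raise above *a composer*.
Clause-internal QR can adjoin the lower DP above the subject, yielding the inverse reading.
The sentence is scopally ambiguous between *a composer* > *each editor* and *each editor* > *a composer*.

Yes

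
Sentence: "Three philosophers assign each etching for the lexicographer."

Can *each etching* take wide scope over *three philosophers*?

*three philosophers* and *each etching* are co-arguments of the matrix verb, with nothing but a clause-internal boundary between them.
No island intervenes, so both surface and inverse scope are derivable.

Yes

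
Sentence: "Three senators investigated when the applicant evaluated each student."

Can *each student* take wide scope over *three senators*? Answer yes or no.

No

*each student* occurs within the embedded question *when the applicant evaluated each student*.
Embedded questions are wh-islands: a quantifier inside an indirect question cannot QR into the matrix clause.
So *each student* cannot raise to a position above *three senators*.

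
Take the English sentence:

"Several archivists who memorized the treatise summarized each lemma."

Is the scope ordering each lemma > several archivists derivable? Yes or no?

Yes

The relative clause *who memorized the treatise* modifies *several archivists*, but *each lemma* is not inside that relative clause — it is an argument of the matrix verb.
Clause-internal QR can adjoin the lower DP above the subject, yielding the inverse reading.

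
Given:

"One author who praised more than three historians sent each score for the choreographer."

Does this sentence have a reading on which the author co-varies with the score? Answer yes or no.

Yes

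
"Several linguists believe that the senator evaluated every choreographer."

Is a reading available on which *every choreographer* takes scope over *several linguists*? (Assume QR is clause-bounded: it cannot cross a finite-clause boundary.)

Structurally, *every choreographer* is inside the finite complement clause *that the senator evaluated every choreographer*.
Finite CP is the ceiling for QR here, by assumption.
*every choreographer* is confined to the island and cannot take scope over *several linguists*.

No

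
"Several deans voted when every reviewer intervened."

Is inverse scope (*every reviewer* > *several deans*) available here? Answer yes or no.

*every reviewer* is embedded in the adjunct clause *when every reviewer intervened*.
Adjunct clauses are scope islands: a quantifier inside an adjunct cannot raise into the matrix clause.
*every reviewer* is confined to the island and cannot take scope over *several deans*.

No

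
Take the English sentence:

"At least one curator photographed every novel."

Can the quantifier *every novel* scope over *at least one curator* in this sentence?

Yes

*every novel* and *at least one curator* are in the same minimal clause.
Since no island is crossed, the inverse ordering is licensed alongside surface scope.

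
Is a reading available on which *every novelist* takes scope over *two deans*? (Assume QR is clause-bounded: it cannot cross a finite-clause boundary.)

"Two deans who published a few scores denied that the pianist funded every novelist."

No

*every novelist* is embedded in the finite complement clause *that the pianist funded every novelist*.
Finite CP is the ceiling for QR here, by assumption.
*every novelist* is confined to the island and cannot take scope over *two deans*.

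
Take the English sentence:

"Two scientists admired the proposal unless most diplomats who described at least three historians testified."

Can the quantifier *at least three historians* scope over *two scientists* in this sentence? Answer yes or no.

No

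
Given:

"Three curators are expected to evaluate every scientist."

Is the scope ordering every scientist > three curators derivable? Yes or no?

Yes

*every scientist* is inside a raising infinitive, which is transparent to QR (no CP barrier), so it behaves as a matrix argument.
No island intervenes, so both surface and inverse scope are derivable.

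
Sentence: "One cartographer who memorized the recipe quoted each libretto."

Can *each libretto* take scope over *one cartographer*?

Yes

*each libretto* sits in the matrix clause, not in the relative clause on *one cartographer*.
No island intervenes, so both surface and inverse scope are derivable.
Both orderings are possible: *one cartographer* > *each libretto* and *each libretto* > *one cartographer*.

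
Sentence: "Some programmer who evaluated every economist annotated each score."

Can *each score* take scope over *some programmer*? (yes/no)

Yes

The RC *who evaluated every economist* is an island, but *each score* is not inside it — it is the matrix object, a clausemate of *some programmer*.
Since no island is crossed, the inverse ordering is licensed alongside surface scope.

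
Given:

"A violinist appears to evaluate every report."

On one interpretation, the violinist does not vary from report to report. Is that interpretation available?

The described interpretation is the *a violinist* > *every report* scoping.
Surface scope (*a violinist* > *every report*) is always derivable; islands only block QR, not in-situ interpretation.

Yes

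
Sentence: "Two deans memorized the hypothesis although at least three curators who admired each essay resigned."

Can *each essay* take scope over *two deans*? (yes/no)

Structurally, *each essay* is inside the relative clause *who admired each essay*, which is itself inside the adjunct *although at least three curators who admired each essay resigned*.
Even if one barrier were somehow void, the other would still block QR.
*each essay* is confined to the island and cannot take scope over *two deans*.

No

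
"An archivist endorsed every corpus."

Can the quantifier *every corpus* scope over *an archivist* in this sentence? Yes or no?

Both DPs are arguments of the same predicate; there is no clause or island boundary between them.
Clause-internal QR can adjoin the lower DP above the subject, yielding the inverse reading.

Yes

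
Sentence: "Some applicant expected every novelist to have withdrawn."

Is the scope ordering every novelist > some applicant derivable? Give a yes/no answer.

The ECM infinitive is scope-transparent — *every novelist* is free to raise above *some applicant*.
Clause-internal QR can adjoin the lower DP above the subject, yielding the inverse reading.

Yes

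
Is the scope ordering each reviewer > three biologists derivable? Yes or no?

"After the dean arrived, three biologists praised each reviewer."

Yes

*each reviewer* is a matrix argument; the adjunct is an island but the target quantifier is outside it.
Since no island is crossed, the inverse ordering is licensed alongside surface scope.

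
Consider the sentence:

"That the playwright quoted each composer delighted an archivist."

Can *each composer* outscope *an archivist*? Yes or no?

*each composer* sits inside the sentential subject *that the playwright quoted each composer*.
Sentential subjects are islands: a quantifier inside the subject clause cannot raise over the matrix predicate.
There is no licit LF on which *each composer* c-commands *an archivist*.

No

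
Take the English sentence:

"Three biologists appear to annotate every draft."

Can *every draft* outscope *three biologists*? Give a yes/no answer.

Infinitival complements of raising predicates do not block QR; *every draft* and *three biologists* are effectively clausemates.
No island intervenes, so both surface and inverse scope are derivable.
The sentence is scopally ambiguous between *three biologists* > *every draft* and *every draft* > *three biologists*.

Yes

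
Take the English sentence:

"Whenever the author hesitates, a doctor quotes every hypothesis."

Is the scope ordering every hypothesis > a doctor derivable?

Yes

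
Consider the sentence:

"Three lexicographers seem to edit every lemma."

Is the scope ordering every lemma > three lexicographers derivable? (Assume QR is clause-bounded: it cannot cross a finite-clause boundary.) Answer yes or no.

Infinitival complements of raising predicates do not block QR; *every lemma* and *three lexicographers* are effectively clausemates.
Ordinary QR to a clause-peripheral position gives the wide-scope LF for the lower DP.

Yes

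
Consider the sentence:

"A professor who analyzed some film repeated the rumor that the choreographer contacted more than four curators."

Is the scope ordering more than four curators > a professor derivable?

No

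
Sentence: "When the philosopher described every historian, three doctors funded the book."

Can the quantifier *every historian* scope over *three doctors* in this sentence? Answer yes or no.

*every historian* occurs within the adjunct clause *when the philosopher described every historian*.
Adjunct clauses are scope islands: a quantifier inside an adjunct cannot raise into the matrix clause.
*every historian* > *three doctors* would require crossing that boundary, which is illicit.

No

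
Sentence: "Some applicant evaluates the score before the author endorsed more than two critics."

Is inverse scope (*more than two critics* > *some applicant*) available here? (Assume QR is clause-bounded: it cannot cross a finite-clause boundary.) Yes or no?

No

Structurally, *more than two critics* is inside the adjunct clause *before the author endorsed more than two critics*.
Since the clause is an adjunct (not a complement), the Adjunct Condition blocks QR across its edge.
The inverse ordering *more than two critics* > *some applicant* is therefore underivable.
(Only the surface reading survives: one fixed applicant with respect to all the relevant critics.)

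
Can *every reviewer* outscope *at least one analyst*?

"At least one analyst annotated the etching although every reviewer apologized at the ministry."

*every reviewer* occurs within the adjunct clause *although every reviewer apologized at the ministry*.
Adjuncts are opaque for quantifier raising; a quantifier in an adjunct stays inside it.
Hence only narrow scope for *every reviewer* (under *at least one analyst*) survives.
(Only the surface reading survives: one fixed analyst with respect to all the relevant reviewers.)

No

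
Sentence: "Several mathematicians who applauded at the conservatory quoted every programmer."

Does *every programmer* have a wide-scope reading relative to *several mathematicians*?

Yes

*every programmer* sits in the matrix clause, not in the relative clause on *several mathematicians*.
With no island boundary between them, the object can take inverse scope over the subject via ordinary QR within the clause.
Both orderings are possible: *several mathematicians* > *every programmer* and *every programmer* > *several mathematicians*.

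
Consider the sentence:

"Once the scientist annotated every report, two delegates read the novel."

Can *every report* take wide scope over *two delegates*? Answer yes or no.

*every report* is embedded in the adjunct clause *once the scientist annotated every report*.
The adjunct-island constraint bars QR out of an adverbial clause.
The ordering *every report* > *two delegates* is therefore underivable.

No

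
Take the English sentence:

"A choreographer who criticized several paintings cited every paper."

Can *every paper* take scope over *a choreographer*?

Yes

The relative clause *who criticized several paintings* modifies *a choreographer*, but *every paper* is not inside that relative clause — it is an argument of the matrix verb.
No island intervenes, so both surface and inverse scope are derivable.
So *every paper* > *a choreographer* is among the available readings.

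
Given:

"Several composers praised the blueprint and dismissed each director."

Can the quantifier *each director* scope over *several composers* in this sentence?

No

Structurally, *each director* is inside one conjunct of the coordinate structure (*dismissed each director*).
QR out of a conjunct would have to apply non-ATB, which the CSC forbids.
There is no licit LF on which *each director* c-commands *several composers*.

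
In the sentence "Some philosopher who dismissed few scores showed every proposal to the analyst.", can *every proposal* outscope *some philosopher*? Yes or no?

Yes

*every proposal* sits in the matrix clause, not in the relative clause on *some philosopher*.
Clause-internal QR can adjoin the lower DP above the subject, yielding the inverse reading.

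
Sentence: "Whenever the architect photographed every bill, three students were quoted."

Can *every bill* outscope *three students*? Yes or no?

No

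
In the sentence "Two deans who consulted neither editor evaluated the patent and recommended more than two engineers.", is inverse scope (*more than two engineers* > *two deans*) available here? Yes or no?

No

*more than two engineers* sits inside one conjunct of the coordinate structure (*recommended more than two engineers*).
Asymmetric QR out of one conjunct violates the Coordinate Structure Constraint.
*more than two engineers* is confined to the island and cannot take scope over *two deans*.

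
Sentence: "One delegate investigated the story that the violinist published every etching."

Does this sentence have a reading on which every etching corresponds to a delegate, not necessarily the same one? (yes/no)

No

This is the *every etching* > *one delegate* reading.
Structurally, *every etching* is inside the complex NP *the story that the violinist published every etching*.
The Complex NP Constraint bars QR out of the complement clause of a noun.
The inverse ordering *every etching* > *one delegate* is therefore underivable.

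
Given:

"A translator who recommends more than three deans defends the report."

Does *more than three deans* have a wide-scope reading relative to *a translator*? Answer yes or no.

No

The target quantifier *more than three deans* is part of the relative clause *who recommends more than three deans*.
The relative clause forms an island for QR, so the quantifier is confined to the head noun's restrictor.
There is no licit LF on which *more than three deans* c-commands *a translator*.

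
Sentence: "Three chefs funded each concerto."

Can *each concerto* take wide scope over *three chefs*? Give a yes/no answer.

Both DPs are arguments of the same predicate; there is no clause or island boundary between them.
With no island boundary between them, the object can take inverse scope over the subject via ordinary QR within the clause.

Yes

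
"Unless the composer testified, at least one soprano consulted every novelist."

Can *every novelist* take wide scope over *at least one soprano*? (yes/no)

Although there is an adjunct clause, *every novelist* is in the main clause, not inside the adjunct.
Since no island is crossed, the inverse ordering is licensed alongside surface scope.
So *every novelist* > *at least one soprano* is among the available readings.

Yes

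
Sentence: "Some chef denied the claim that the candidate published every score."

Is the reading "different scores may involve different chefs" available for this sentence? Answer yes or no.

No

This is the *every score* > *some chef* reading.
The target quantifier *every score* is part of the complex NP *the claim that the candidate published every score*.
A that-clause complement to a noun is an island; QR cannot cross the NP boundary.
So the wide-scope reading for *every score* is blocked.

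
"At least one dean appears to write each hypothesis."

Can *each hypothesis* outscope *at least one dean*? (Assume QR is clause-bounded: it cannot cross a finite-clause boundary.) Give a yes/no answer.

Infinitival complements of raising predicates do not block QR; *each hypothesis* and *at least one dean* are effectively clausemates.
QR within a single clause is free, so the lower quantifier may take scope over the higher one.
So *each hypothesis* > *at least one dean* is among the available readings.

Yes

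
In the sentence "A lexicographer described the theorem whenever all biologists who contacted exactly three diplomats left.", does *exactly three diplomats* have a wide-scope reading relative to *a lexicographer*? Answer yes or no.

No

The DP *exactly three diplomats* is contained in the relative clause *who contacted exactly three diplomats*, which is itself inside the adjunct *whenever all biologists who contacted exactly three diplomats left*.
Even if one barrier were somehow void, the other would still block QR.
The inverse ordering *exactly three diplomats* > *a lexicographer* is therefore underivable.
(Only the surface reading survives: one fixed lexicographer with respect to all the relevant diplomats.)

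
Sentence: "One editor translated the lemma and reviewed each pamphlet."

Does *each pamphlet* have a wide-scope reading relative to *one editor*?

Structurally, *each pamphlet* is inside one conjunct of the coordinate structure (*reviewed each pamphlet*).
QR out of a conjunct would have to apply non-ATB, which the CSC forbids.
*each pamphlet* is confined to the island and cannot take scope over *one editor*.
(Only the surface reading survives: one fixed editor with respect to all the relevant pamphlets.)

No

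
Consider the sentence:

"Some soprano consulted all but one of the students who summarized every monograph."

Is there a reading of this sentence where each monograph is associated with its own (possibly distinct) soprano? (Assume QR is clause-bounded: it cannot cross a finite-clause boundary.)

No

This is the *every monograph* > *some soprano* reading.
The DP *every monograph* is contained in the relative clause *who summarized every monograph* modifying *all but one of the students*.
Quantifiers inside a relative clause are trapped there; the RC boundary blocks QR.
The inverse ordering *every monograph* > *some soprano* is therefore underivable.
(Only the surface reading survives: one fixed soprano with respect to all the relevant monographs.)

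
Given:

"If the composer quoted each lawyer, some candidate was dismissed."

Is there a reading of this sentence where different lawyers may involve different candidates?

The described interpretation is the *each lawyer* > *some candidate* scoping.
The target quantifier *each lawyer* is part of the adjunct clause *if the composer quoted each lawyer*.
Adjuncts are opaque for quantifier raising; a quantifier in an adjunct stays inside it.
The ordering *each lawyer* > *some candidate* is therefore underivable.

No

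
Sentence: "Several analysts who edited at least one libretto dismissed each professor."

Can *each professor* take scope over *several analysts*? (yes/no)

The relative clause *who edited at least one libretto* modifies *several analysts*, but *each professor* is not inside that relative clause — it is an argument of the matrix verb.
No island intervenes, so both surface and inverse scope are derivable.
The sentence is scopally ambiguous between *several analysts* > *each professor* and *each professor* > *several analysts*.

Yes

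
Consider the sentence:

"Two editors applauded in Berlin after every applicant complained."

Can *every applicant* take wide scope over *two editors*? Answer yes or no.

No

The DP *every applicant* is contained in the adjunct clause *after every applicant complained*.
Adverbial clauses are not L-marked, so they are barriers for QR — the quantifier cannot escape the adjunct.
*every applicant* is confined to the island and cannot take scope over *two editors*.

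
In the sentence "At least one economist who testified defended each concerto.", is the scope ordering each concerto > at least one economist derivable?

The RC *who testified* is an island, but *each concerto* is not inside it — it is the matrix object, a clausemate of *at least one economist*.
Clause-internal QR can adjoin the lower DP above the subject, yielding the inverse reading.

Yes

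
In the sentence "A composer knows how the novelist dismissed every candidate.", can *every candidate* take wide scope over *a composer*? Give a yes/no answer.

No

*every candidate* sits inside the embedded question *how the novelist dismissed every candidate*.
The wh-island constraint blocks QR out of an embedded interrogative.
So the wide-scope reading for *every candidate* is blocked.
(Only the surface reading survives: one fixed composer with respect to all the relevant candidates.)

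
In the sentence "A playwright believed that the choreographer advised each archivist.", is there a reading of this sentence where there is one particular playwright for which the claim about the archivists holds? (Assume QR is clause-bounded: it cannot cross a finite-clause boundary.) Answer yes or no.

Yes

That reading corresponds to *a playwright* > *each archivist*.
Surface scope (*a playwright* > *each archivist*) is always derivable; islands only block QR, not in-situ interpretation.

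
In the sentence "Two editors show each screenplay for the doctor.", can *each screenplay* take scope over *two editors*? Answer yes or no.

Yes

Both DPs are arguments of the same predicate; there is no clause or island boundary between them.
Since no island is crossed, the inverse ordering is licensed alongside surface scope.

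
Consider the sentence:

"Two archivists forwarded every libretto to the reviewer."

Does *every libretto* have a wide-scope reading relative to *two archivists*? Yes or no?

Yes

*two archivists* and *every libretto* are co-arguments of the matrix verb, with nothing but a clause-internal boundary between them.
Clause-internal QR can adjoin the lower DP above the subject, yielding the inverse reading.
The sentence is scopally ambiguous between *two archivists* > *every libretto* and *every libretto* > *two archivists*.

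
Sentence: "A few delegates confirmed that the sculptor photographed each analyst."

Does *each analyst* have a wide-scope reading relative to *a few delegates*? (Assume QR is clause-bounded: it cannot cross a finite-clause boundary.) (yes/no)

The DP *each analyst* is contained in the finite complement clause *that the sculptor photographed each analyst*.
Under clause-bounded QR, a quantifier in an embedded finite clause cannot raise into the matrix clause.
So *each analyst* cannot raise high enough to outscope *a few delegates*; only the surface ordering *a few delegates* > *each analyst* is available.

No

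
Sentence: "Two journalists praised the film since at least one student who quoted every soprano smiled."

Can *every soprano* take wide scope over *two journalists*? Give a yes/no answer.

*every soprano* occurs within the relative clause *who quoted every soprano*, which is itself inside the adjunct *since at least one student who quoted every soprano smiled*.
Both the relative clause and the enclosing adjunct are scope islands; QR cannot cross either.
*every soprano* > *two journalists* would require crossing that boundary, which is illicit.

No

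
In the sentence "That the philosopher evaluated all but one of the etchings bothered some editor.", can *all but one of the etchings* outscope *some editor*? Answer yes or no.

*all but one of the etchings* is embedded in the sentential subject *that the philosopher evaluated all but one of the etchings*.
The subject-island constraint blocks QR out of a clausal subject.
*all but one of the etchings* > *some editor* would require crossing that boundary, which is illicit.

No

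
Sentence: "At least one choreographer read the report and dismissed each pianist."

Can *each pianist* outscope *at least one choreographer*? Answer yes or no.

Structurally, *each pianist* is inside one conjunct of the coordinate structure (*dismissed each pianist*).
Asymmetric QR out of one conjunct violates the Coordinate Structure Constraint.
The inverse ordering *each pianist* > *at least one choreographer* is therefore underivable.

No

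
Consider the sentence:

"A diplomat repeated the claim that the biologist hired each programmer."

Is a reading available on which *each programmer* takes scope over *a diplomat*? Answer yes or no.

*each programmer* sits inside the complex NP *the claim that the biologist hired each programmer*.
Since the clause is the complement of a nominal head, the CNPC blocks scope extraction.
So *each programmer* cannot raise high enough to outscope *a diplomat*; only the surface ordering *a diplomat* > *each programmer* is available.

No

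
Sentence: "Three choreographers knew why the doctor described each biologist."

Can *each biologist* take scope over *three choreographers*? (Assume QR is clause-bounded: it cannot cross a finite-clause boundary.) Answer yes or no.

No

*each biologist* sits inside the embedded question *why the doctor described each biologist*.
Embedded questions are wh-islands: a quantifier inside an indirect question cannot QR into the matrix clause.
*each biologist* > *three choreographers* would require crossing that boundary, which is illicit.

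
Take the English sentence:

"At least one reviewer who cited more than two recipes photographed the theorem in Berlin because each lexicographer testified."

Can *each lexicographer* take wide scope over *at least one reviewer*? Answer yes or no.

No

*each lexicographer* occurs within the adjunct clause *because each lexicographer testified*.
Since the clause is an adjunct (not a complement), the Adjunct Condition blocks QR across its edge.
Hence only narrow scope for *each lexicographer* (under *at least one reviewer*) survives.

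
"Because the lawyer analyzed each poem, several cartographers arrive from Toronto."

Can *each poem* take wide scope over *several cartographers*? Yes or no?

No

*each poem* is embedded in the adjunct clause *because the lawyer analyzed each poem*.
Adjunct clauses are scope islands: a quantifier inside an adjunct cannot raise into the matrix clause.
So *each poem* cannot raise to a position above *several cartographers*.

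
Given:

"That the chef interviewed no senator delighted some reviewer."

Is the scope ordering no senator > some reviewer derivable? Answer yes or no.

No

The DP *no senator* is contained in the sentential subject *that the chef interviewed no senator*.
Subjects — clausal subjects included — are islands for extraction, and QR is no exception.
The ordering *no senator* > *some reviewer* is therefore underivable.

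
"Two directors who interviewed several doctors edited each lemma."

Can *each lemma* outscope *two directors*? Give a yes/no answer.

*each lemma* is a matrix argument; only *two directors* is modified by the relative clause *who interviewed several doctors*, so the RC island is irrelevant to the target quantifier.
No island intervenes, so both surface and inverse scope are derivable.
So *each lemma* > *two directors* is among the available readings.

Yes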